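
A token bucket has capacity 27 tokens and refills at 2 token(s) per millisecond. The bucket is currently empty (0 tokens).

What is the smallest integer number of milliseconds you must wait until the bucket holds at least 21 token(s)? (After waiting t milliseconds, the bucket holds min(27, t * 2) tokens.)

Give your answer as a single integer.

Need t * 2 >= 21, so t >= 21/2.
Smallest integer t = ceil(21/2) = 11.

Answer: 11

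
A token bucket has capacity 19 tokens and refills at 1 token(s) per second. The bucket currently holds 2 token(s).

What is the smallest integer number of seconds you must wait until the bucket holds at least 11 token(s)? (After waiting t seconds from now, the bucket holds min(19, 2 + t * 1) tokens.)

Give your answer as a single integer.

Need 2 + t * 1 >= 11, so t >= 9/1.
Smallest integer t = ceil(9/1) = 9.

Answer: 9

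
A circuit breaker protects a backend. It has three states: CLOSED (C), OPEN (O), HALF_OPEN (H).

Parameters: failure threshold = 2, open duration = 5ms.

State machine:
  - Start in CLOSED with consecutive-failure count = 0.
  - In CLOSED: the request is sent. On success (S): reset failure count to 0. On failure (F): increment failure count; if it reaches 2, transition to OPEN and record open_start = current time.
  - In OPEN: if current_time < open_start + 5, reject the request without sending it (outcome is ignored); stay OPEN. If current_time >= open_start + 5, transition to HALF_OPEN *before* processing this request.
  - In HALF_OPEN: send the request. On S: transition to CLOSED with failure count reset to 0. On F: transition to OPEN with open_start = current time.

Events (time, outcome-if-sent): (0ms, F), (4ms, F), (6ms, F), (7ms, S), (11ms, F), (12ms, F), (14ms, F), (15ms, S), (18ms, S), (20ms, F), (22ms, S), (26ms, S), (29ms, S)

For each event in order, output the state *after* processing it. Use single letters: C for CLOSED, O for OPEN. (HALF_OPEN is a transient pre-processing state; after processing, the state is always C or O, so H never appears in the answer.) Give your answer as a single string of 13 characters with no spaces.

State after each event:
  event#1 t=0ms outcome=F: state=CLOSED
  event#2 t=4ms outcome=F: state=OPEN
  event#3 t=6ms outcome=F: state=OPEN
  event#4 t=7ms outcome=S: state=OPEN
  event#5 t=11ms outcome=F: state=OPEN
  event#6 t=12ms outcome=F: state=OPEN
  event#7 t=14ms outcome=F: state=OPEN
  event#8 t=15ms outcome=S: state=OPEN
  event#9 t=18ms outcome=S: state=CLOSED
  event#10 t=20ms outcome=F: state=CLOSED
  event#11 t=22ms outcome=S: state=CLOSED
  event#12 t=26ms outcome=S: state=CLOSED
  event#13 t=29ms outcome=S: state=CLOSED

Answer: COOOOOOOCCCCC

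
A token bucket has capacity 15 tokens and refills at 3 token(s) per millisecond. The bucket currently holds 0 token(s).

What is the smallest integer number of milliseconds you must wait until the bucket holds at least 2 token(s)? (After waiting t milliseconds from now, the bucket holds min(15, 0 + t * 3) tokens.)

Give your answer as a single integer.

Need 0 + t * 3 >= 2, so t >= 2/3.
Smallest integer t = ceil(2/3) = 1.

Answer: 1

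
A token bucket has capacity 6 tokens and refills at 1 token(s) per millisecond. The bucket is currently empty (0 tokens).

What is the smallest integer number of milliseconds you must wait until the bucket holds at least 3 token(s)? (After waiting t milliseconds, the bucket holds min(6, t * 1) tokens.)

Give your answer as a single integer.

Need t * 1 >= 3, so t >= 3/1.
Smallest integer t = ceil(3/1) = 3.

Answer: 3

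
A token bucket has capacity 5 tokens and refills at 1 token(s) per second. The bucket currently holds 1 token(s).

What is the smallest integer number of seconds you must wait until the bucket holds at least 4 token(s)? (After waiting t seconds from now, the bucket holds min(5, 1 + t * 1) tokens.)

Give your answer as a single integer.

Need 1 + t * 1 >= 4, so t >= 3/1.
Smallest integer t = ceil(3/1) = 3.

Answer: 3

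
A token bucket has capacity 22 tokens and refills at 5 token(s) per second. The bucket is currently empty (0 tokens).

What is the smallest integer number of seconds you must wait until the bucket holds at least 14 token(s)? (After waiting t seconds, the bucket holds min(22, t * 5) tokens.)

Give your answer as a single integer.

Answer: 3

Derivation:
Need t * 5 >= 14, so t >= 14/5.
Smallest integer t = ceil(14/5) = 3.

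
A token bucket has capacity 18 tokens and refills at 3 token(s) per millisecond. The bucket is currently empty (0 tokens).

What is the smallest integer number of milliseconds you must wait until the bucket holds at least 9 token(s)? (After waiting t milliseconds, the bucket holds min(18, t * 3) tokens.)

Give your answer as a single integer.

Need t * 3 >= 9, so t >= 9/3.
Smallest integer t = ceil(9/3) = 3.

Answer: 3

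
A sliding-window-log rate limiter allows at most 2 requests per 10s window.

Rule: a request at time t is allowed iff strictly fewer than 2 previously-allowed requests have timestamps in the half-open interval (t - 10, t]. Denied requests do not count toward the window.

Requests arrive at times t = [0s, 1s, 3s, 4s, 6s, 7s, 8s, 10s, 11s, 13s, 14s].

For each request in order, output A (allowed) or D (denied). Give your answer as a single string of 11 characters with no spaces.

Answer: AADDDDDAADD

Derivation:
Tracking allowed requests in the window:
  req#1 t=0s: ALLOW
  req#2 t=1s: ALLOW
  req#3 t=3s: DENY
  req#4 t=4s: DENY
  req#5 t=6s: DENY
  req#6 t=7s: DENY
  req#7 t=8s: DENY
  req#8 t=10s: ALLOW
  req#9 t=11s: ALLOW
  req#10 t=13s: DENY
  req#11 t=14s: DENY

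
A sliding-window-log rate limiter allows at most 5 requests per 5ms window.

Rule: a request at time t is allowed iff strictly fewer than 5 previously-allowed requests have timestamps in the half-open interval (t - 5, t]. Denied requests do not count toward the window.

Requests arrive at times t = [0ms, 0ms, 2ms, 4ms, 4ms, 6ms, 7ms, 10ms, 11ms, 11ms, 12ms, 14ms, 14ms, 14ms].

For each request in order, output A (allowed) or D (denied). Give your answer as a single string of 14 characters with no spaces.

Answer: AAAAAAAAAAAADD

Derivation:
Tracking allowed requests in the window:
  req#1 t=0ms: ALLOW
  req#2 t=0ms: ALLOW
  req#3 t=2ms: ALLOW
  req#4 t=4ms: ALLOW
  req#5 t=4ms: ALLOW
  req#6 t=6ms: ALLOW
  req#7 t=7ms: ALLOW
  req#8 t=10ms: ALLOW
  req#9 t=11ms: ALLOW
  req#10 t=11ms: ALLOW
  req#11 t=12ms: ALLOW
  req#12 t=14ms: ALLOW
  req#13 t=14ms: DENY
  req#14 t=14ms: DENY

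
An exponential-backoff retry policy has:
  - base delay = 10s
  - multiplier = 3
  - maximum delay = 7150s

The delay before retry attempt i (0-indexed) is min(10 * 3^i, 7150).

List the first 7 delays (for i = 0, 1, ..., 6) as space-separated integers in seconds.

Answer: 10 30 90 270 810 2430 7150

Derivation:
Computing each delay:
  i=0: min(10*3^0, 7150) = 10
  i=1: min(10*3^1, 7150) = 30
  i=2: min(10*3^2, 7150) = 90
  i=3: min(10*3^3, 7150) = 270
  i=4: min(10*3^4, 7150) = 810
  i=5: min(10*3^5, 7150) = 2430
  i=6: min(10*3^6, 7150) = 7150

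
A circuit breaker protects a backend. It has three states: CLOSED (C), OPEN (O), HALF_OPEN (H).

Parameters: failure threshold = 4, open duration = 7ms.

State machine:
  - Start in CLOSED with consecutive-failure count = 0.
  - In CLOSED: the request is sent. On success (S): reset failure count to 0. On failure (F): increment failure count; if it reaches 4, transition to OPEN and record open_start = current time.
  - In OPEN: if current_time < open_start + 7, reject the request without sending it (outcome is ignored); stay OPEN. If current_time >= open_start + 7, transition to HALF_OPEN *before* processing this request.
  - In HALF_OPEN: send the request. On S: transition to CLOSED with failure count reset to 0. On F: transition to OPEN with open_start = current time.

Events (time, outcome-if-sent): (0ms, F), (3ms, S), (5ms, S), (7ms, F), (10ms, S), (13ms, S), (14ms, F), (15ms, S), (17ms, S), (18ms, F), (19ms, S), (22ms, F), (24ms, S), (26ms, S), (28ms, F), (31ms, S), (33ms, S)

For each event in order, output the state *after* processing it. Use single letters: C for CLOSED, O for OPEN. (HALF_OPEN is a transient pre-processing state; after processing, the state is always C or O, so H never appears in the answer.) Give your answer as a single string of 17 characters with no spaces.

State after each event:
  event#1 t=0ms outcome=F: state=CLOSED
  event#2 t=3ms outcome=S: state=CLOSED
  event#3 t=5ms outcome=S: state=CLOSED
  event#4 t=7ms outcome=F: state=CLOSED
  event#5 t=10ms outcome=S: state=CLOSED
  event#6 t=13ms outcome=S: state=CLOSED
  event#7 t=14ms outcome=F: state=CLOSED
  event#8 t=15ms outcome=S: state=CLOSED
  event#9 t=17ms outcome=S: state=CLOSED
  event#10 t=18ms outcome=F: state=CLOSED
  event#11 t=19ms outcome=S: state=CLOSED
  event#12 t=22ms outcome=F: state=CLOSED
  event#13 t=24ms outcome=S: state=CLOSED
  event#14 t=26ms outcome=S: state=CLOSED
  event#15 t=28ms outcome=F: state=CLOSED
  event#16 t=31ms outcome=S: state=CLOSED
  event#17 t=33ms outcome=S: state=CLOSED

Answer: CCCCCCCCCCCCCCCCC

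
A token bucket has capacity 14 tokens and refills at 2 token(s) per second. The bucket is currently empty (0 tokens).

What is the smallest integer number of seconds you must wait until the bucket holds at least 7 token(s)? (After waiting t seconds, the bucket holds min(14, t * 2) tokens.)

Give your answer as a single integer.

Need t * 2 >= 7, so t >= 7/2.
Smallest integer t = ceil(7/2) = 4.

Answer: 4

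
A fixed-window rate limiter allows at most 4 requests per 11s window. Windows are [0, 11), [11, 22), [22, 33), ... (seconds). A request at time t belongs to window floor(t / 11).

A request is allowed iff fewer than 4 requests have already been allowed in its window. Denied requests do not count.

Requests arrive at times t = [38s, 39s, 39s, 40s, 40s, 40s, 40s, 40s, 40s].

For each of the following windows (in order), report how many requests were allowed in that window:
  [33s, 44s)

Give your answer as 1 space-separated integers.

Answer: 4

Derivation:
Processing requests:
  req#1 t=38s (window 3): ALLOW
  req#2 t=39s (window 3): ALLOW
  req#3 t=39s (window 3): ALLOW
  req#4 t=40s (window 3): ALLOW
  req#5 t=40s (window 3): DENY
  req#6 t=40s (window 3): DENY
  req#7 t=40s (window 3): DENY
  req#8 t=40s (window 3): DENY
  req#9 t=40s (window 3): DENY

Allowed counts by window: 4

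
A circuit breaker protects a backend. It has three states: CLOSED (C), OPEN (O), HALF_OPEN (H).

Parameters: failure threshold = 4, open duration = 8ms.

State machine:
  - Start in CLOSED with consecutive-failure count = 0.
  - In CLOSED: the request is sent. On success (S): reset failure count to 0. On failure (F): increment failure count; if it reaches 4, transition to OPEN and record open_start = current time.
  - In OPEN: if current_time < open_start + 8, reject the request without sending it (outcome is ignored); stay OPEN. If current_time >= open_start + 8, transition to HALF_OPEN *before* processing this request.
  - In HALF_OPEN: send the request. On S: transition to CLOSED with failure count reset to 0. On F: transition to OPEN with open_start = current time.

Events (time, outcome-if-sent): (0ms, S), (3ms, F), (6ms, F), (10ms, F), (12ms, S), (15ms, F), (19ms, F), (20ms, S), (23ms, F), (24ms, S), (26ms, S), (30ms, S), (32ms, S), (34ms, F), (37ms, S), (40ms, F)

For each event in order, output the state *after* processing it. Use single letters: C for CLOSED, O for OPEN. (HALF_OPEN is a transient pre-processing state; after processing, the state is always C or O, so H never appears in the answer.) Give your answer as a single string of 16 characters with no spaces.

State after each event:
  event#1 t=0ms outcome=S: state=CLOSED
  event#2 t=3ms outcome=F: state=CLOSED
  event#3 t=6ms outcome=F: state=CLOSED
  event#4 t=10ms outcome=F: state=CLOSED
  event#5 t=12ms outcome=S: state=CLOSED
  event#6 t=15ms outcome=F: state=CLOSED
  event#7 t=19ms outcome=F: state=CLOSED
  event#8 t=20ms outcome=S: state=CLOSED
  event#9 t=23ms outcome=F: state=CLOSED
  event#10 t=24ms outcome=S: state=CLOSED
  event#11 t=26ms outcome=S: state=CLOSED
  event#12 t=30ms outcome=S: state=CLOSED
  event#13 t=32ms outcome=S: state=CLOSED
  event#14 t=34ms outcome=F: state=CLOSED
  event#15 t=37ms outcome=S: state=CLOSED
  event#16 t=40ms outcome=F: state=CLOSED

Answer: CCCCCCCCCCCCCCCC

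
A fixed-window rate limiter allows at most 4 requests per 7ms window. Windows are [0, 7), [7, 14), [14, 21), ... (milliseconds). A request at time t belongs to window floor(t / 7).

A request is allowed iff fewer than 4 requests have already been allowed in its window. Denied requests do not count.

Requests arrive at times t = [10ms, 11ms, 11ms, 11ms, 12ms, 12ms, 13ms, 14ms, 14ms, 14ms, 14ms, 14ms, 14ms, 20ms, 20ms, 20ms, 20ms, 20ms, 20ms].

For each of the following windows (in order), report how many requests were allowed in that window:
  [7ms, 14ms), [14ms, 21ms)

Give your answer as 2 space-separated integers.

Answer: 4 4

Derivation:
Processing requests:
  req#1 t=10ms (window 1): ALLOW
  req#2 t=11ms (window 1): ALLOW
  req#3 t=11ms (window 1): ALLOW
  req#4 t=11ms (window 1): ALLOW
  req#5 t=12ms (window 1): DENY
  req#6 t=12ms (window 1): DENY
  req#7 t=13ms (window 1): DENY
  req#8 t=14ms (window 2): ALLOW
  req#9 t=14ms (window 2): ALLOW
  req#10 t=14ms (window 2): ALLOW
  req#11 t=14ms (window 2): ALLOW
  req#12 t=14ms (window 2): DENY
  req#13 t=14ms (window 2): DENY
  req#14 t=20ms (window 2): DENY
  req#15 t=20ms (window 2): DENY
  req#16 t=20ms (window 2): DENY
  req#17 t=20ms (window 2): DENY
  req#18 t=20ms (window 2): DENY
  req#19 t=20ms (window 2): DENY

Allowed counts by window: 4 4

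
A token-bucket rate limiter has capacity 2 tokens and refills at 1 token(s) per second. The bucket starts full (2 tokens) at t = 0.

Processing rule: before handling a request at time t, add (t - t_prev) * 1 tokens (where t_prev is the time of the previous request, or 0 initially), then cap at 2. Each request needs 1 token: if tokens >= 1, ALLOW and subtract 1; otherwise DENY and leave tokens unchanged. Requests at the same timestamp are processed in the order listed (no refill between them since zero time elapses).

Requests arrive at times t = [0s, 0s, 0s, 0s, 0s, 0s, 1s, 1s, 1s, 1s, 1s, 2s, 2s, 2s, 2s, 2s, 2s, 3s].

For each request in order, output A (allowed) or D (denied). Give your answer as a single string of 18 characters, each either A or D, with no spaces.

Answer: AADDDDADDDDADDDDDA

Derivation:
Simulating step by step:
  req#1 t=0s: ALLOW
  req#2 t=0s: ALLOW
  req#3 t=0s: DENY
  req#4 t=0s: DENY
  req#5 t=0s: DENY
  req#6 t=0s: DENY
  req#7 t=1s: ALLOW
  req#8 t=1s: DENY
  req#9 t=1s: DENY
  req#10 t=1s: DENY
  req#11 t=1s: DENY
  req#12 t=2s: ALLOW
  req#13 t=2s: DENY
  req#14 t=2s: DENY
  req#15 t=2s: DENY
  req#16 t=2s: DENY
  req#17 t=2s: DENY
  req#18 t=3s: ALLOW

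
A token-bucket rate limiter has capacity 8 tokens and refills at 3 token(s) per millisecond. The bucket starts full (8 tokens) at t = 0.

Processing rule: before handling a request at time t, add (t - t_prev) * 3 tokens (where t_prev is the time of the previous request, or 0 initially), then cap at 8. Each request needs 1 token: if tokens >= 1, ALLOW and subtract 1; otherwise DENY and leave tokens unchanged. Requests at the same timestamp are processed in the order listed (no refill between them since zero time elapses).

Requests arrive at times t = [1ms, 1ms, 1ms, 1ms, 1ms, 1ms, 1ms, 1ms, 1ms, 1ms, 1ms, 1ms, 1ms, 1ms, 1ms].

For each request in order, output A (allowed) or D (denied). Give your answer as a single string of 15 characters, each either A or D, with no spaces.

Answer: AAAAAAAADDDDDDD

Derivation:
Simulating step by step:
  req#1 t=1ms: ALLOW
  req#2 t=1ms: ALLOW
  req#3 t=1ms: ALLOW
  req#4 t=1ms: ALLOW
  req#5 t=1ms: ALLOW
  req#6 t=1ms: ALLOW
  req#7 t=1ms: ALLOW
  req#8 t=1ms: ALLOW
  req#9 t=1ms: DENY
  req#10 t=1ms: DENY
  req#11 t=1ms: DENY
  req#12 t=1ms: DENY
  req#13 t=1ms: DENY
  req#14 t=1ms: DENY
  req#15 t=1ms: DENY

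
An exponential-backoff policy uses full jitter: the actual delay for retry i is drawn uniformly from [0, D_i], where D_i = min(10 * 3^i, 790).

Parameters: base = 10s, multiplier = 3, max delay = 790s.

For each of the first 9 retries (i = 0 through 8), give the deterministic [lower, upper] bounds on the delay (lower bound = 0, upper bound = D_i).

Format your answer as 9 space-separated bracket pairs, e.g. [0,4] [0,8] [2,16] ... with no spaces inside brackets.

Answer: [0,10] [0,30] [0,90] [0,270] [0,790] [0,790] [0,790] [0,790] [0,790]

Derivation:
Computing bounds per retry:
  i=0: D_i=min(10*3^0,790)=10, bounds=[0,10]
  i=1: D_i=min(10*3^1,790)=30, bounds=[0,30]
  i=2: D_i=min(10*3^2,790)=90, bounds=[0,90]
  i=3: D_i=min(10*3^3,790)=270, bounds=[0,270]
  i=4: D_i=min(10*3^4,790)=790, bounds=[0,790]
  i=5: D_i=min(10*3^5,790)=790, bounds=[0,790]
  i=6: D_i=min(10*3^6,790)=790, bounds=[0,790]
  i=7: D_i=min(10*3^7,790)=790, bounds=[0,790]
  i=8: D_i=min(10*3^8,790)=790, bounds=[0,790]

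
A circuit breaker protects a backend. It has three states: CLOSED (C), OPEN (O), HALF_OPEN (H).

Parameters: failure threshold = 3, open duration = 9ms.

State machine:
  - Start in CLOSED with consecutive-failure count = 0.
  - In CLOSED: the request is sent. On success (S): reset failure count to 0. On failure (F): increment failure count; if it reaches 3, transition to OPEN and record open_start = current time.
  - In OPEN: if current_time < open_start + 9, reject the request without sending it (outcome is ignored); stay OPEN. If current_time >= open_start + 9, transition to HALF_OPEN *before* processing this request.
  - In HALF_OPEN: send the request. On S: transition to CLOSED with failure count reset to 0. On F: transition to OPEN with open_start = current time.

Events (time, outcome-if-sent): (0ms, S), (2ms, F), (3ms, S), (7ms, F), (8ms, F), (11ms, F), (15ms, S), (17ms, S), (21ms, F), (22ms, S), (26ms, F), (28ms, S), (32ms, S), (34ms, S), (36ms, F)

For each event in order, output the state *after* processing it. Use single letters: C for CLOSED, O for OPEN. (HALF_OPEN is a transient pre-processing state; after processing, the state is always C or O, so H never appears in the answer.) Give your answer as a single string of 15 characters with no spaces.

State after each event:
  event#1 t=0ms outcome=S: state=CLOSED
  event#2 t=2ms outcome=F: state=CLOSED
  event#3 t=3ms outcome=S: state=CLOSED
  event#4 t=7ms outcome=F: state=CLOSED
  event#5 t=8ms outcome=F: state=CLOSED
  event#6 t=11ms outcome=F: state=OPEN
  event#7 t=15ms outcome=S: state=OPEN
  event#8 t=17ms outcome=S: state=OPEN
  event#9 t=21ms outcome=F: state=OPEN
  event#10 t=22ms outcome=S: state=OPEN
  event#11 t=26ms outcome=F: state=OPEN
  event#12 t=28ms outcome=S: state=OPEN
  event#13 t=32ms outcome=S: state=CLOSED
  event#14 t=34ms outcome=S: state=CLOSED
  event#15 t=36ms outcome=F: state=CLOSED

Answer: CCCCCOOOOOOOCCC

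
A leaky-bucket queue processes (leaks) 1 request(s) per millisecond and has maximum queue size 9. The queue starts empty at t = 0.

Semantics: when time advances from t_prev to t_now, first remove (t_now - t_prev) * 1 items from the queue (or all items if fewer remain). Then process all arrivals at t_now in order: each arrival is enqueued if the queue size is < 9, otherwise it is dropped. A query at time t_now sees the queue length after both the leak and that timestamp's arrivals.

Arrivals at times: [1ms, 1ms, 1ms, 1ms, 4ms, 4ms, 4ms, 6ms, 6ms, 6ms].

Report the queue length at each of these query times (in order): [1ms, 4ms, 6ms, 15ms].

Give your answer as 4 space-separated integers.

Queue lengths at query times:
  query t=1ms: backlog = 4
  query t=4ms: backlog = 4
  query t=6ms: backlog = 5
  query t=15ms: backlog = 0

Answer: 4 4 5 0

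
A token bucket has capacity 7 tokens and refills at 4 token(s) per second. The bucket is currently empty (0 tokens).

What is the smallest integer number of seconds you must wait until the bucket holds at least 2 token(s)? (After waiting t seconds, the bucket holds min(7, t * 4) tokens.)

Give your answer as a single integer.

Answer: 1

Derivation:
Need t * 4 >= 2, so t >= 2/4.
Smallest integer t = ceil(2/4) = 1.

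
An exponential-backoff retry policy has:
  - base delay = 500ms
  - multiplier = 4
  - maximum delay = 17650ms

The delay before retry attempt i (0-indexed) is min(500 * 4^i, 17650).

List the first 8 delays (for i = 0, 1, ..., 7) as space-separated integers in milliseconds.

Computing each delay:
  i=0: min(500*4^0, 17650) = 500
  i=1: min(500*4^1, 17650) = 2000
  i=2: min(500*4^2, 17650) = 8000
  i=3: min(500*4^3, 17650) = 17650
  i=4: min(500*4^4, 17650) = 17650
  i=5: min(500*4^5, 17650) = 17650
  i=6: min(500*4^6, 17650) = 17650
  i=7: min(500*4^7, 17650) = 17650

Answer: 500 2000 8000 17650 17650 17650 17650 17650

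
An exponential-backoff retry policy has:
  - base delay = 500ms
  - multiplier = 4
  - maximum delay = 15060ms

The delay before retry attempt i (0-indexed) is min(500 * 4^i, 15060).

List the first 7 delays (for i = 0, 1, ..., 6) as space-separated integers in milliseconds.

Answer: 500 2000 8000 15060 15060 15060 15060

Derivation:
Computing each delay:
  i=0: min(500*4^0, 15060) = 500
  i=1: min(500*4^1, 15060) = 2000
  i=2: min(500*4^2, 15060) = 8000
  i=3: min(500*4^3, 15060) = 15060
  i=4: min(500*4^4, 15060) = 15060
  i=5: min(500*4^5, 15060) = 15060
  i=6: min(500*4^6, 15060) = 15060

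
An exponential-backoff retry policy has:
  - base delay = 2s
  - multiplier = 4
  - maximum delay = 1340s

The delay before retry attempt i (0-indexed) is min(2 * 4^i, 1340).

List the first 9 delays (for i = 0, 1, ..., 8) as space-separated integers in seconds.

Computing each delay:
  i=0: min(2*4^0, 1340) = 2
  i=1: min(2*4^1, 1340) = 8
  i=2: min(2*4^2, 1340) = 32
  i=3: min(2*4^3, 1340) = 128
  i=4: min(2*4^4, 1340) = 512
  i=5: min(2*4^5, 1340) = 1340
  i=6: min(2*4^6, 1340) = 1340
  i=7: min(2*4^7, 1340) = 1340
  i=8: min(2*4^8, 1340) = 1340

Answer: 2 8 32 128 512 1340 1340 1340 1340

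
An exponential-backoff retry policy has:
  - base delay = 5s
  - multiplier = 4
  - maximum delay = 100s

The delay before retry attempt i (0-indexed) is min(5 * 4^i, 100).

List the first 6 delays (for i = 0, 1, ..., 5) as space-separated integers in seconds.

Computing each delay:
  i=0: min(5*4^0, 100) = 5
  i=1: min(5*4^1, 100) = 20
  i=2: min(5*4^2, 100) = 80
  i=3: min(5*4^3, 100) = 100
  i=4: min(5*4^4, 100) = 100
  i=5: min(5*4^5, 100) = 100

Answer: 5 20 80 100 100 100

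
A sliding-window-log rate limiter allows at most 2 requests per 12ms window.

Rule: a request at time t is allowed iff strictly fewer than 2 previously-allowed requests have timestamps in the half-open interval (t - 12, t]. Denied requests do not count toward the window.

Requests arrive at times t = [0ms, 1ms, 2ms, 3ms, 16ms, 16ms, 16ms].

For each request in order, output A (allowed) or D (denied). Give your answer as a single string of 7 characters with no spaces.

Tracking allowed requests in the window:
  req#1 t=0ms: ALLOW
  req#2 t=1ms: ALLOW
  req#3 t=2ms: DENY
  req#4 t=3ms: DENY
  req#5 t=16ms: ALLOW
  req#6 t=16ms: ALLOW
  req#7 t=16ms: DENY

Answer: AADDAAD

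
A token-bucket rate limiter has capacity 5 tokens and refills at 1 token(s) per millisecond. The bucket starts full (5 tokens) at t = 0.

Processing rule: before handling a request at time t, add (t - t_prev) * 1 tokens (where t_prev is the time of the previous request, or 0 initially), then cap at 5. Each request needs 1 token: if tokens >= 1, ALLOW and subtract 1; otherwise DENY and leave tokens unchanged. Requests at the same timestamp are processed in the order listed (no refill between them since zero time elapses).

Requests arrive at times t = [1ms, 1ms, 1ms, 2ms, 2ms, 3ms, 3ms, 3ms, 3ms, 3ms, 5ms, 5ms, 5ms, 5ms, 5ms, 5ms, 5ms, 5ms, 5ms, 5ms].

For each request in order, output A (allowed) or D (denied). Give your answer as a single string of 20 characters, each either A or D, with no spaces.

Answer: AAAAAAADDDAADDDDDDDD

Derivation:
Simulating step by step:
  req#1 t=1ms: ALLOW
  req#2 t=1ms: ALLOW
  req#3 t=1ms: ALLOW
  req#4 t=2ms: ALLOW
  req#5 t=2ms: ALLOW
  req#6 t=3ms: ALLOW
  req#7 t=3ms: ALLOW
  req#8 t=3ms: DENY
  req#9 t=3ms: DENY
  req#10 t=3ms: DENY
  req#11 t=5ms: ALLOW
  req#12 t=5ms: ALLOW
  req#13 t=5ms: DENY
  req#14 t=5ms: DENY
  req#15 t=5ms: DENY
  req#16 t=5ms: DENY
  req#17 t=5ms: DENY
  req#18 t=5ms: DENY
  req#19 t=5ms: DENY
  req#20 t=5ms: DENY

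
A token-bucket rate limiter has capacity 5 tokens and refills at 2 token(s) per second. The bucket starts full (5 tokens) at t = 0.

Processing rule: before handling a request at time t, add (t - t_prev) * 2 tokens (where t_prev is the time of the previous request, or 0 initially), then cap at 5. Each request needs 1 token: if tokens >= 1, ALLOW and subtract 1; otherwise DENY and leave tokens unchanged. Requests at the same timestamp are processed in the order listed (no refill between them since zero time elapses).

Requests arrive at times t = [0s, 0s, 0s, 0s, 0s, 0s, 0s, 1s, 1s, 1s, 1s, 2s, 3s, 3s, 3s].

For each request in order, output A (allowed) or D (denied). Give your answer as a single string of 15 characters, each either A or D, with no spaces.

Simulating step by step:
  req#1 t=0s: ALLOW
  req#2 t=0s: ALLOW
  req#3 t=0s: ALLOW
  req#4 t=0s: ALLOW
  req#5 t=0s: ALLOW
  req#6 t=0s: DENY
  req#7 t=0s: DENY
  req#8 t=1s: ALLOW
  req#9 t=1s: ALLOW
  req#10 t=1s: DENY
  req#11 t=1s: DENY
  req#12 t=2s: ALLOW
  req#13 t=3s: ALLOW
  req#14 t=3s: ALLOW
  req#15 t=3s: ALLOW

Answer: AAAAADDAADDAAAA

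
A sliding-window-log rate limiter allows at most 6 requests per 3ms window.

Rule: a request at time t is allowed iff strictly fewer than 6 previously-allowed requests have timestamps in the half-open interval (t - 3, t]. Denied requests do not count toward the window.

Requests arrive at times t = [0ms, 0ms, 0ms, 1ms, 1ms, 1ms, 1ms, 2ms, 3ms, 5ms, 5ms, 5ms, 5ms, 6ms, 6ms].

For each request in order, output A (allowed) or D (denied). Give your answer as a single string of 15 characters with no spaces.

Answer: AAAAAADDAAAAAAA

Derivation:
Tracking allowed requests in the window:
  req#1 t=0ms: ALLOW
  req#2 t=0ms: ALLOW
  req#3 t=0ms: ALLOW
  req#4 t=1ms: ALLOW
  req#5 t=1ms: ALLOW
  req#6 t=1ms: ALLOW
  req#7 t=1ms: DENY
  req#8 t=2ms: DENY
  req#9 t=3ms: ALLOW
  req#10 t=5ms: ALLOW
  req#11 t=5ms: ALLOW
  req#12 t=5ms: ALLOW
  req#13 t=5ms: ALLOW
  req#14 t=6ms: ALLOW
  req#15 t=6ms: ALLOW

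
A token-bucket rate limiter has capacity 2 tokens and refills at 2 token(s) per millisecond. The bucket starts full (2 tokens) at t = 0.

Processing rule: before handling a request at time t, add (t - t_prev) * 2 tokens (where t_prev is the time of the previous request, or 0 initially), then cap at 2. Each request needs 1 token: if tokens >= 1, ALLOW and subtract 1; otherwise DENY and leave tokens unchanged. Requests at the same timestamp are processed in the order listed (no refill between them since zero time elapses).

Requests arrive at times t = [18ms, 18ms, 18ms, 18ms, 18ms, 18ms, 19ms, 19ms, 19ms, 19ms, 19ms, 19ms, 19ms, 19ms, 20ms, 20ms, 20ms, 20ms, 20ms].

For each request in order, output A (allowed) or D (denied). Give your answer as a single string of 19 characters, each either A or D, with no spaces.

Answer: AADDDDAADDDDDDAADDD

Derivation:
Simulating step by step:
  req#1 t=18ms: ALLOW
  req#2 t=18ms: ALLOW
  req#3 t=18ms: DENY
  req#4 t=18ms: DENY
  req#5 t=18ms: DENY
  req#6 t=18ms: DENY
  req#7 t=19ms: ALLOW
  req#8 t=19ms: ALLOW
  req#9 t=19ms: DENY
  req#10 t=19ms: DENY
  req#11 t=19ms: DENY
  req#12 t=19ms: DENY
  req#13 t=19ms: DENY
  req#14 t=19ms: DENY
  req#15 t=20ms: ALLOW
  req#16 t=20ms: ALLOW
  req#17 t=20ms: DENY
  req#18 t=20ms: DENY
  req#19 t=20ms: DENY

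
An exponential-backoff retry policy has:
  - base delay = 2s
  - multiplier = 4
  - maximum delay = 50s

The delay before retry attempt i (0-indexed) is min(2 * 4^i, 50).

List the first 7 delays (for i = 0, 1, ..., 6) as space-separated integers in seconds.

Computing each delay:
  i=0: min(2*4^0, 50) = 2
  i=1: min(2*4^1, 50) = 8
  i=2: min(2*4^2, 50) = 32
  i=3: min(2*4^3, 50) = 50
  i=4: min(2*4^4, 50) = 50
  i=5: min(2*4^5, 50) = 50
  i=6: min(2*4^6, 50) = 50

Answer: 2 8 32 50 50 50 50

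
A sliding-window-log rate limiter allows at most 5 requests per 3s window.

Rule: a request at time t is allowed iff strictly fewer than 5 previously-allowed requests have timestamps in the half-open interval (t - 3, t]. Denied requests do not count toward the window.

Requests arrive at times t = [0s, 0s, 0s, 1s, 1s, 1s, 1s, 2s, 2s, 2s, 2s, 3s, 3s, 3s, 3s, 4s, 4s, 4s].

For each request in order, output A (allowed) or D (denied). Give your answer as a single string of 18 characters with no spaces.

Answer: AAAAADDDDDDAAADAAD

Derivation:
Tracking allowed requests in the window:
  req#1 t=0s: ALLOW
  req#2 t=0s: ALLOW
  req#3 t=0s: ALLOW
  req#4 t=1s: ALLOW
  req#5 t=1s: ALLOW
  req#6 t=1s: DENY
  req#7 t=1s: DENY
  req#8 t=2s: DENY
  req#9 t=2s: DENY
  req#10 t=2s: DENY
  req#11 t=2s: DENY
  req#12 t=3s: ALLOW
  req#13 t=3s: ALLOW
  req#14 t=3s: ALLOW
  req#15 t=3s: DENY
  req#16 t=4s: ALLOW
  req#17 t=4s: ALLOW
  req#18 t=4s: DENY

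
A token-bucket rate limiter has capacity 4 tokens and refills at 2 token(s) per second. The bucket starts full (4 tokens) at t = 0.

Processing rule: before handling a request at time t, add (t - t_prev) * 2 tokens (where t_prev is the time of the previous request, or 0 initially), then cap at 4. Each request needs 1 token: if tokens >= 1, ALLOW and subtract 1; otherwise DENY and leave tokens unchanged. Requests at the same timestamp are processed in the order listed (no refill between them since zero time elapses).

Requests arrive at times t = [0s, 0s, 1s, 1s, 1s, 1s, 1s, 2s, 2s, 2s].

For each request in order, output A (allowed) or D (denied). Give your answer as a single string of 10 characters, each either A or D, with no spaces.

Answer: AAAAAADAAD

Derivation:
Simulating step by step:
  req#1 t=0s: ALLOW
  req#2 t=0s: ALLOW
  req#3 t=1s: ALLOW
  req#4 t=1s: ALLOW
  req#5 t=1s: ALLOW
  req#6 t=1s: ALLOW
  req#7 t=1s: DENY
  req#8 t=2s: ALLOW
  req#9 t=2s: ALLOW
  req#10 t=2s: DENY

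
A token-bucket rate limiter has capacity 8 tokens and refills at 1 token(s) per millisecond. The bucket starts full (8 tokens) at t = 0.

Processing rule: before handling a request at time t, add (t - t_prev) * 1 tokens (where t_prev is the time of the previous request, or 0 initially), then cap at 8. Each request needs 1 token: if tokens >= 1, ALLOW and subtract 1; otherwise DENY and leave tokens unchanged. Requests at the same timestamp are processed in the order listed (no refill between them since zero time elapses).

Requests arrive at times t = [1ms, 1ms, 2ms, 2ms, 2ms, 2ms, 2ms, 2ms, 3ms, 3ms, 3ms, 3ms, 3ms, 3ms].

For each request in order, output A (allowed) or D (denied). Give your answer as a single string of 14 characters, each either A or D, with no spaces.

Answer: AAAAAAAAAADDDD

Derivation:
Simulating step by step:
  req#1 t=1ms: ALLOW
  req#2 t=1ms: ALLOW
  req#3 t=2ms: ALLOW
  req#4 t=2ms: ALLOW
  req#5 t=2ms: ALLOW
  req#6 t=2ms: ALLOW
  req#7 t=2ms: ALLOW
  req#8 t=2ms: ALLOW
  req#9 t=3ms: ALLOW
  req#10 t=3ms: ALLOW
  req#11 t=3ms: DENY
  req#12 t=3ms: DENY
  req#13 t=3ms: DENY
  req#14 t=3ms: DENY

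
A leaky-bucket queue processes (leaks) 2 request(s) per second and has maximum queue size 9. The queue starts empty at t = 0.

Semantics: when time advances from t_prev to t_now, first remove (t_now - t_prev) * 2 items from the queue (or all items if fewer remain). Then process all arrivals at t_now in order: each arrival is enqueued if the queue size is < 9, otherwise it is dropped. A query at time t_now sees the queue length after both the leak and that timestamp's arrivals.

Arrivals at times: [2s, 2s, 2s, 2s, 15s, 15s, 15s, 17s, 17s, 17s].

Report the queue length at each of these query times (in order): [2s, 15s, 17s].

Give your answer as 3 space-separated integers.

Answer: 4 3 3

Derivation:
Queue lengths at query times:
  query t=2s: backlog = 4
  query t=15s: backlog = 3
  query t=17s: backlog = 3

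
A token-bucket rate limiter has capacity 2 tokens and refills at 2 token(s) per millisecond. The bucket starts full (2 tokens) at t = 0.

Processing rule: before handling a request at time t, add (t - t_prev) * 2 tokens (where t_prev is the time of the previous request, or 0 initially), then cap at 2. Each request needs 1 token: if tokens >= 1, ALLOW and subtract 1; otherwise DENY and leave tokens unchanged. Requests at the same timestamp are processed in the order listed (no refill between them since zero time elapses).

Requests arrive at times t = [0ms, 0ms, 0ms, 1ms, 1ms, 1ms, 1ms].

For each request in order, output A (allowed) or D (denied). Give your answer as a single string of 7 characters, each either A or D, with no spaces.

Simulating step by step:
  req#1 t=0ms: ALLOW
  req#2 t=0ms: ALLOW
  req#3 t=0ms: DENY
  req#4 t=1ms: ALLOW
  req#5 t=1ms: ALLOW
  req#6 t=1ms: DENY
  req#7 t=1ms: DENY

Answer: AADAADD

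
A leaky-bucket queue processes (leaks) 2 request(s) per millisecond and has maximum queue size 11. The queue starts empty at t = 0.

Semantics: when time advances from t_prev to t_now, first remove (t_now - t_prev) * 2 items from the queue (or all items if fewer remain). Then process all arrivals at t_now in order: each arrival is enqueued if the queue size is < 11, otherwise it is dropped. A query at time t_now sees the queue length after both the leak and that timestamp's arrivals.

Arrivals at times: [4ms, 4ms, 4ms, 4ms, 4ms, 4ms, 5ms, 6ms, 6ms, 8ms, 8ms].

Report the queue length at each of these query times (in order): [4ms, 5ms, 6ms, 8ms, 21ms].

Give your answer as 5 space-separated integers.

Answer: 6 5 5 3 0

Derivation:
Queue lengths at query times:
  query t=4ms: backlog = 6
  query t=5ms: backlog = 5
  query t=6ms: backlog = 5
  query t=8ms: backlog = 3
  query t=21ms: backlog = 0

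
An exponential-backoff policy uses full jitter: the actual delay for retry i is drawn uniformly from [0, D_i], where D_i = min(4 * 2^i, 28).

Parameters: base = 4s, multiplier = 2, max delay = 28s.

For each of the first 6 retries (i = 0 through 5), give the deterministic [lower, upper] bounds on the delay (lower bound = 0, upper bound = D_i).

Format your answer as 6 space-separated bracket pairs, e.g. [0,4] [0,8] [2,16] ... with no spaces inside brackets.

Computing bounds per retry:
  i=0: D_i=min(4*2^0,28)=4, bounds=[0,4]
  i=1: D_i=min(4*2^1,28)=8, bounds=[0,8]
  i=2: D_i=min(4*2^2,28)=16, bounds=[0,16]
  i=3: D_i=min(4*2^3,28)=28, bounds=[0,28]
  i=4: D_i=min(4*2^4,28)=28, bounds=[0,28]
  i=5: D_i=min(4*2^5,28)=28, bounds=[0,28]

Answer: [0,4] [0,8] [0,16] [0,28] [0,28] [0,28]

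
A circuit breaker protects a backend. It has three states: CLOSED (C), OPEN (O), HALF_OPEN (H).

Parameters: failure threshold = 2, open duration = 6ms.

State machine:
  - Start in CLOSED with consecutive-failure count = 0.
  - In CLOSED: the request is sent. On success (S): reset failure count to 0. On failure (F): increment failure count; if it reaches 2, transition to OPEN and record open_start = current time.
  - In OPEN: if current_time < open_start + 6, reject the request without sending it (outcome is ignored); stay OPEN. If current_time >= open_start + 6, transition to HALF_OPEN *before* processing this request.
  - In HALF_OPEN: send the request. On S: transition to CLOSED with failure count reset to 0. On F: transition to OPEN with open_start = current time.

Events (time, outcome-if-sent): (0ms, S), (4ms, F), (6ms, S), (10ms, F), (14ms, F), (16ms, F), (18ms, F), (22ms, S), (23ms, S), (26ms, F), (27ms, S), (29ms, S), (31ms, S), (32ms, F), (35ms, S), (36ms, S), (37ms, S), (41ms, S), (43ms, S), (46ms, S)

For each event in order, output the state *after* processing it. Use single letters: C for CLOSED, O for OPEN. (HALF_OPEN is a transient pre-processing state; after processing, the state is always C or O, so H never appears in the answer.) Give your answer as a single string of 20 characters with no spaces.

State after each event:
  event#1 t=0ms outcome=S: state=CLOSED
  event#2 t=4ms outcome=F: state=CLOSED
  event#3 t=6ms outcome=S: state=CLOSED
  event#4 t=10ms outcome=F: state=CLOSED
  event#5 t=14ms outcome=F: state=OPEN
  event#6 t=16ms outcome=F: state=OPEN
  event#7 t=18ms outcome=F: state=OPEN
  event#8 t=22ms outcome=S: state=CLOSED
  event#9 t=23ms outcome=S: state=CLOSED
  event#10 t=26ms outcome=F: state=CLOSED
  event#11 t=27ms outcome=S: state=CLOSED
  event#12 t=29ms outcome=S: state=CLOSED
  event#13 t=31ms outcome=S: state=CLOSED
  event#14 t=32ms outcome=F: state=CLOSED
  event#15 t=35ms outcome=S: state=CLOSED
  event#16 t=36ms outcome=S: state=CLOSED
  event#17 t=37ms outcome=S: state=CLOSED
  event#18 t=41ms outcome=S: state=CLOSED
  event#19 t=43ms outcome=S: state=CLOSED
  event#20 t=46ms outcome=S: state=CLOSED

Answer: CCCCOOOCCCCCCCCCCCCC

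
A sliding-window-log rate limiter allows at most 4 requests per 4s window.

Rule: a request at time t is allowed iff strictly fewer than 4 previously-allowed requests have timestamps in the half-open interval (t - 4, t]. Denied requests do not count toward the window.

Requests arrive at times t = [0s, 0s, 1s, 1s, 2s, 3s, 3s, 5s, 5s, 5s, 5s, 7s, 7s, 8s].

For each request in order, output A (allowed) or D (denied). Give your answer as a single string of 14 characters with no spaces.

Tracking allowed requests in the window:
  req#1 t=0s: ALLOW
  req#2 t=0s: ALLOW
  req#3 t=1s: ALLOW
  req#4 t=1s: ALLOW
  req#5 t=2s: DENY
  req#6 t=3s: DENY
  req#7 t=3s: DENY
  req#8 t=5s: ALLOW
  req#9 t=5s: ALLOW
  req#10 t=5s: ALLOW
  req#11 t=5s: ALLOW
  req#12 t=7s: DENY
  req#13 t=7s: DENY
  req#14 t=8s: DENY

Answer: AAAADDDAAAADDD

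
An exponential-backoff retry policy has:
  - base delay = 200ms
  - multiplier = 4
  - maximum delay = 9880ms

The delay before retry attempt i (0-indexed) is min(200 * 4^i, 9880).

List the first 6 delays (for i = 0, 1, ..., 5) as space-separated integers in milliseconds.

Computing each delay:
  i=0: min(200*4^0, 9880) = 200
  i=1: min(200*4^1, 9880) = 800
  i=2: min(200*4^2, 9880) = 3200
  i=3: min(200*4^3, 9880) = 9880
  i=4: min(200*4^4, 9880) = 9880
  i=5: min(200*4^5, 9880) = 9880

Answer: 200 800 3200 9880 9880 9880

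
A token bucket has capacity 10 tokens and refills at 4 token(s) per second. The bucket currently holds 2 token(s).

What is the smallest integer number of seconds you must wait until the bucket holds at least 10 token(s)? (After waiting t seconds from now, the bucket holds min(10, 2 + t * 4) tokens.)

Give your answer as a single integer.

Answer: 2

Derivation:
Need 2 + t * 4 >= 10, so t >= 8/4.
Smallest integer t = ceil(8/4) = 2.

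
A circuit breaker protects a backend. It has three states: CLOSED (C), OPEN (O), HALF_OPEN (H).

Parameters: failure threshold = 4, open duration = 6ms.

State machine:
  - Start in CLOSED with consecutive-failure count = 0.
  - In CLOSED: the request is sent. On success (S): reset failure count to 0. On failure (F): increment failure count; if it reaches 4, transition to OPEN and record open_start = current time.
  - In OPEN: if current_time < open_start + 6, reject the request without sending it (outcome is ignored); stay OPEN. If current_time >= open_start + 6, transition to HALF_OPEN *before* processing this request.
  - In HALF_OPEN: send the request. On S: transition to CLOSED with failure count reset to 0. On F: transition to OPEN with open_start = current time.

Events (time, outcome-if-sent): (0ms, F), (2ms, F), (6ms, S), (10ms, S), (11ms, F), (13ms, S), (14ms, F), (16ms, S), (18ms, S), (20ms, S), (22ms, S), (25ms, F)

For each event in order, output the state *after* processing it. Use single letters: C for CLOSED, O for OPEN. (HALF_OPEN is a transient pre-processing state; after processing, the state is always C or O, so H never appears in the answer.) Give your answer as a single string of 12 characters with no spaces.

Answer: CCCCCCCCCCCC

Derivation:
State after each event:
  event#1 t=0ms outcome=F: state=CLOSED
  event#2 t=2ms outcome=F: state=CLOSED
  event#3 t=6ms outcome=S: state=CLOSED
  event#4 t=10ms outcome=S: state=CLOSED
  event#5 t=11ms outcome=F: state=CLOSED
  event#6 t=13ms outcome=S: state=CLOSED
  event#7 t=14ms outcome=F: state=CLOSED
  event#8 t=16ms outcome=S: state=CLOSED
  event#9 t=18ms outcome=S: state=CLOSED
  event#10 t=20ms outcome=S: state=CLOSED
  event#11 t=22ms outcome=S: state=CLOSED
  event#12 t=25ms outcome=F: state=CLOSED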